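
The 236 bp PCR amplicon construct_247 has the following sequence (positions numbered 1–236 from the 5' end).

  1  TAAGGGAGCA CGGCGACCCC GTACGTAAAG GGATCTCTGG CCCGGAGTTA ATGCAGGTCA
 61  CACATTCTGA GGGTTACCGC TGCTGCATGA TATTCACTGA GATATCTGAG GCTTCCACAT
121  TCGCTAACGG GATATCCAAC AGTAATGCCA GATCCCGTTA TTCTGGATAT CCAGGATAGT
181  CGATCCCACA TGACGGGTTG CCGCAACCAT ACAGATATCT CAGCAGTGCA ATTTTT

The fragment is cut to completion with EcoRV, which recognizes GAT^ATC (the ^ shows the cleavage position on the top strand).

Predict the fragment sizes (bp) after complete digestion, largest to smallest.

103, 48, 35, 30, 20 bp

EcoRV sites (GATATC) start at positions 101, 131, 166, 214.
EcoRV cuts after base 3 of each site, so after positions 103, 133, 168, 216.
Linear molecule, 4 cuts → 5 fragments:
  1–103 → 103 bp
  104–133 → 30 bp
  134–168 → 35 bp
  169–216 → 48 bp
  217–236 → 20 bp
Sorted largest to smallest: 103, 48, 35, 30, 20 bp.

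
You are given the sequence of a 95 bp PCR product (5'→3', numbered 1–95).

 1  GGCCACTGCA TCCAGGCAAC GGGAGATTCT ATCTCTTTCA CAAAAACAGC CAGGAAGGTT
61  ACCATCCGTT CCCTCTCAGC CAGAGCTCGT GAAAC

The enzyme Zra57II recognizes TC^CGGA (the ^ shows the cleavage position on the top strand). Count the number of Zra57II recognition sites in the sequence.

0

No occurrence of TCCGGA is present in the sequence.
Zra57II does not cut: 0 sites.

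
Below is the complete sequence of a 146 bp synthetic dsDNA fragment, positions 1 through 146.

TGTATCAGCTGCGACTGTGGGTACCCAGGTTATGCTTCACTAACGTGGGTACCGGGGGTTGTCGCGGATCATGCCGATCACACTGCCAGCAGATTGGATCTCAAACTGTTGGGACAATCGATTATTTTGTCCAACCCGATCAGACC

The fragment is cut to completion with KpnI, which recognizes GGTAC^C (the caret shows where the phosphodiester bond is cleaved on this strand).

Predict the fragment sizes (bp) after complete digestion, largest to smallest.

KpnI sites (GGTACC) start at positions 20, 48.
KpnI cuts after base 5 of each site (before the last base), so after positions 24, 52.
Linear molecule, 2 cuts → 3 fragments:
  1–24 → 24 bp
  25–52 → 28 bp
  53–146 → 94 bp
Sorted largest to smallest: 94, 28, 24 bp.

94, 28, 24 bp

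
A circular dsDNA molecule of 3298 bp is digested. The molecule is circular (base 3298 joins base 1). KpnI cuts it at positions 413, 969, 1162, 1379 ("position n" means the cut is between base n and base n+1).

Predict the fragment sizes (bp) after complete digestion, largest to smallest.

2332, 556, 217, 193 bp

Circular molecule, 4 cuts → 4 fragments:
  969 − 413 = 556 bp
  1162 − 969 = 193 bp
  1379 − 1162 = 217 bp
  wrap: 3298 − 1379 + 413 = 2332 bp
Sorted largest to smallest: 2332, 556, 217, 193 bp.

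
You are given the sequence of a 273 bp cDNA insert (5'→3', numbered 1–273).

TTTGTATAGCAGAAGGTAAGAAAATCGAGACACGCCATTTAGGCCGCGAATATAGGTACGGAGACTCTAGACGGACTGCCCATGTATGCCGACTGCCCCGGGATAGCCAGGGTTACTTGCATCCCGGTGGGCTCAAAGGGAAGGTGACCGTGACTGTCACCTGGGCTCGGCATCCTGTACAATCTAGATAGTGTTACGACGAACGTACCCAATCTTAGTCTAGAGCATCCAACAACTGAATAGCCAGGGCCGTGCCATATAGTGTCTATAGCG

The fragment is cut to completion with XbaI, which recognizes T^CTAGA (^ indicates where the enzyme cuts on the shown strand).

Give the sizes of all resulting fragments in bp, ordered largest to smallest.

XbaI sites (TCTAGA) start at positions 66, 183, 219.
XbaI cuts after the first base of each site, so after positions 66, 183, 219.
Linear molecule, 3 cuts → 4 fragments:
  1–66 → 66 bp
  67–183 → 117 bp
  184–219 → 36 bp
  220–273 → 54 bp
Sorted largest to smallest: 117, 66, 54, 36 bp.

117, 66, 54, 36 bp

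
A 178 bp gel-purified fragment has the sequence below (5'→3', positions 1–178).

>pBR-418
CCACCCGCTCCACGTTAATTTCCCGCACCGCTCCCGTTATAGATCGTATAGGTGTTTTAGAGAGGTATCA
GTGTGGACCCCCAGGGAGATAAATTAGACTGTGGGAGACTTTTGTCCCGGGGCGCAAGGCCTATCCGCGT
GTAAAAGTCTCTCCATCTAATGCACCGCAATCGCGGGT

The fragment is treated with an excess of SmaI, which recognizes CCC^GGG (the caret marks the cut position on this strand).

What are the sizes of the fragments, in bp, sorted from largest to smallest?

The SmaI site (CCCGGG) starts at position 116.
SmaI cuts after base 3 of each site, so after position 118.
Linear molecule, 1 cut → 2 fragments:
  1–118 → 118 bp
  119–178 → 60 bp
Sorted largest to smallest: 118, 60 bp.

118, 60 bp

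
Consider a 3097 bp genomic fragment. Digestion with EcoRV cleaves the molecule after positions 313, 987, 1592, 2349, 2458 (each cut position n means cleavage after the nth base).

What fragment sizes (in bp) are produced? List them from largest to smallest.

Linear molecule, 5 cuts → 6 fragments:
  313 − 0 = 313 bp
  987 − 313 = 674 bp
  1592 − 987 = 605 bp
  2349 − 1592 = 757 bp
  2458 − 2349 = 109 bp
  3097 − 2458 = 639 bp
Sorted largest to smallest: 757, 674, 639, 605, 313, 109 bp.

757, 674, 639, 605, 313, 109 bp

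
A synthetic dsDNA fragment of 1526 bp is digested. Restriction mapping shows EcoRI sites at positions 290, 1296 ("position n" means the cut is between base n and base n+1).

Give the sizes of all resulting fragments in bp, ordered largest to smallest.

1006, 290, 230 bp

Linear molecule, 2 cuts → 3 fragments:
  290 − 0 = 290 bp
  1296 − 290 = 1006 bp
  1526 − 1296 = 230 bp
Sorted largest to smallest: 1006, 290, 230 bp.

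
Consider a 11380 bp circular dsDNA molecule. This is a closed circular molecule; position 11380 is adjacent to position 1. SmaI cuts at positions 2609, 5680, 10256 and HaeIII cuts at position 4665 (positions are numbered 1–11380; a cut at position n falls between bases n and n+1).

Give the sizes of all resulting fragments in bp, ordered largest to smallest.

4576, 3733, 2056, 1015 bp

Combined cut positions (sorted): 2609, 4665, 5680, 10256.
Circular molecule, 4 cuts → 4 fragments:
  4665 − 2609 = 2056 bp
  5680 − 4665 = 1015 bp
  10256 − 5680 = 4576 bp
  wrap: 11380 − 10256 + 2609 = 3733 bp
Sorted largest to smallest: 4576, 3733, 2056, 1015 bp.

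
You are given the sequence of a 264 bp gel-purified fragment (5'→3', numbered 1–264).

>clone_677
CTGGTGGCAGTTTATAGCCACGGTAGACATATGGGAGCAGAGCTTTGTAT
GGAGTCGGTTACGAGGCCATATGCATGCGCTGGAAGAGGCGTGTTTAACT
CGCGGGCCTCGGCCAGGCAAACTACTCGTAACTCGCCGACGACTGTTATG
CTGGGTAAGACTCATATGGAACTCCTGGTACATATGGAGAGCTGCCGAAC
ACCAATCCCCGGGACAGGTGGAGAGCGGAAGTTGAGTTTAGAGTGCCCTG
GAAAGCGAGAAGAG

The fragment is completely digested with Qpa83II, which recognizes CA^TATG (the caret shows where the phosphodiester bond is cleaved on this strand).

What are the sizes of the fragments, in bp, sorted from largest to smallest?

Qpa83II sites (CATATG) start at positions 28, 68, 163, 181.
Qpa83II cuts after base 2 of each site, so after positions 29, 69, 164, 182.
Linear molecule, 4 cuts → 5 fragments:
  1–29 → 29 bp
  30–69 → 40 bp
  70–164 → 95 bp
  165–182 → 18 bp
  183–264 → 82 bp
Sorted largest to smallest: 95, 82, 40, 29, 18 bp.

95, 82, 40, 29, 18 bp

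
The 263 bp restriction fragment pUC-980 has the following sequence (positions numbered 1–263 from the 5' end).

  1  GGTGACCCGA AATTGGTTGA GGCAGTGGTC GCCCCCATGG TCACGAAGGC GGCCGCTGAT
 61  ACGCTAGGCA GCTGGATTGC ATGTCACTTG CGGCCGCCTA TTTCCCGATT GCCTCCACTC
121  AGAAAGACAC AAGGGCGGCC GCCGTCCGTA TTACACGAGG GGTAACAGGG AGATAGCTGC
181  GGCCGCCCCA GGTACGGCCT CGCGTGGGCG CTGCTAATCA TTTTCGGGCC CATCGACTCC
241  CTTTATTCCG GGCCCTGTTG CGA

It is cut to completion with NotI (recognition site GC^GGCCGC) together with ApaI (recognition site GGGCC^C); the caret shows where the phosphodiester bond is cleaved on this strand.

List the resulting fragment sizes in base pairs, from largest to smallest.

50, 50, 45, 44, 41, 24, 9 bp

NotI sites (GCGGCCGC) start at positions 49, 90, 135, 179.
NotI cuts after base 2 of each site, so after positions 50, 91, 136, 180.
ApaI sites (GGGCCC) start at positions 226, 250.
ApaI cuts after base 5 of each site (before the last base), so after positions 230, 254.
Combined cut positions: 50, 91, 136, 180, 230, 254.
Linear molecule, 6 cuts → 7 fragments:
  1–50 → 50 bp
  51–91 → 41 bp
  92–136 → 45 bp
  137–180 → 44 bp
  181–230 → 50 bp
  231–254 → 24 bp
  255–263 → 9 bp
Sorted largest to smallest: 50, 50, 45, 44, 41, 24, 9 bp.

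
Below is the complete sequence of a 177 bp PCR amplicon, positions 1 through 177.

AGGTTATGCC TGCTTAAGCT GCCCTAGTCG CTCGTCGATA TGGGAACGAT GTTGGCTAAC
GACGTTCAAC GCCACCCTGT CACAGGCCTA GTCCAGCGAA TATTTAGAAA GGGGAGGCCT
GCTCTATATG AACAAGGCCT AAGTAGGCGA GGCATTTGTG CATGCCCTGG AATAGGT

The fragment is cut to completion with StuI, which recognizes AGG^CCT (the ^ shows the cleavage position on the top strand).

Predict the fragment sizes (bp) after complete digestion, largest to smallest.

StuI sites (AGGCCT) start at positions 84, 115, 135.
StuI cuts after base 3 of each site, so after positions 86, 117, 137.
Linear molecule, 3 cuts → 4 fragments:
  1–86 → 86 bp
  87–117 → 31 bp
  118–137 → 20 bp
  138–177 → 40 bp
Sorted largest to smallest: 86, 40, 31, 20 bp.

86, 40, 31, 20 bp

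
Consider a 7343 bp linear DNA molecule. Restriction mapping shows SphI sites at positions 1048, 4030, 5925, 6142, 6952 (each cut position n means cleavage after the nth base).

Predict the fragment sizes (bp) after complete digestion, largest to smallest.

Linear molecule, 5 cuts → 6 fragments:
  1048 − 0 = 1048 bp
  4030 − 1048 = 2982 bp
  5925 − 4030 = 1895 bp
  6142 − 5925 = 217 bp
  6952 − 6142 = 810 bp
  7343 − 6952 = 391 bp
Sorted largest to smallest: 2982, 1895, 1048, 810, 391, 217 bp.

2982, 1895, 1048, 810, 391, 217 bp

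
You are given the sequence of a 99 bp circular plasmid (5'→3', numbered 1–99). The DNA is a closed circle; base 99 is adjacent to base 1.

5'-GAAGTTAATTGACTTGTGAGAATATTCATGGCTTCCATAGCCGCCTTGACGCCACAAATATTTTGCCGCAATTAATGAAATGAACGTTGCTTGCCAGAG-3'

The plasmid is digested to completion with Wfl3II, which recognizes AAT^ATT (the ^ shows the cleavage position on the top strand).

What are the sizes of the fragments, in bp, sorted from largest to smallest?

Wfl3II sites (AATATT) start at positions 21, 57.
Wfl3II cuts after base 3 of each site, so after positions 23, 59.
Circular molecule, 2 cuts → 2 fragments:
  24–59 → 36 bp
  60–99 then 1–23 → 40 + 23 = 63 bp
Sorted largest to smallest: 63, 36 bp.

63, 36 bp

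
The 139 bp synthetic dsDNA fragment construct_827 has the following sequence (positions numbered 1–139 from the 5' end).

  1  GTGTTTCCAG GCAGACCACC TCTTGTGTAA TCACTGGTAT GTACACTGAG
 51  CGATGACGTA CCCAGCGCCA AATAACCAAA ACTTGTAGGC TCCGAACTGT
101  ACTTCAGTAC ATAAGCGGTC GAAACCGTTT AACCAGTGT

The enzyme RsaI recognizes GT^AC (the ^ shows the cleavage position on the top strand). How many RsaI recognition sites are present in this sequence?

GTAC occurs starting at positions 41, 58, 99, 107.
RsaI cuts at 4 sites.

4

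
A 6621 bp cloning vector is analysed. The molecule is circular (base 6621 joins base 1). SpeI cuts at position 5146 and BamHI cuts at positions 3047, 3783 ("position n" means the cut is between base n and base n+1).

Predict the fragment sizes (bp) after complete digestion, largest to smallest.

Combined cut positions (sorted): 3047, 3783, 5146.
Circular molecule, 3 cuts → 3 fragments:
  3783 − 3047 = 736 bp
  5146 − 3783 = 1363 bp
  wrap: 6621 − 5146 + 3047 = 4522 bp
Sorted largest to smallest: 4522, 1363, 736 bp.

4522, 1363, 736 bp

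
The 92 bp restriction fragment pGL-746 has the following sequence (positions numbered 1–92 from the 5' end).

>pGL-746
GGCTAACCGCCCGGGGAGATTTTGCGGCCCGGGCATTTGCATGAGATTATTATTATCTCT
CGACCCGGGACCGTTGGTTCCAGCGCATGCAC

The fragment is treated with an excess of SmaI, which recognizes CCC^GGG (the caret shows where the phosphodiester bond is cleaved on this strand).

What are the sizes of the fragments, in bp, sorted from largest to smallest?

36, 26, 18, 12 bp

SmaI sites (CCCGGG) start at positions 10, 28, 64.
SmaI cuts after base 3 of each site, so after positions 12, 30, 66.
Linear molecule, 3 cuts → 4 fragments:
  1–12 → 12 bp
  13–30 → 18 bp
  31–66 → 36 bp
  67–92 → 26 bp
Sorted largest to smallest: 36, 26, 18, 12 bp.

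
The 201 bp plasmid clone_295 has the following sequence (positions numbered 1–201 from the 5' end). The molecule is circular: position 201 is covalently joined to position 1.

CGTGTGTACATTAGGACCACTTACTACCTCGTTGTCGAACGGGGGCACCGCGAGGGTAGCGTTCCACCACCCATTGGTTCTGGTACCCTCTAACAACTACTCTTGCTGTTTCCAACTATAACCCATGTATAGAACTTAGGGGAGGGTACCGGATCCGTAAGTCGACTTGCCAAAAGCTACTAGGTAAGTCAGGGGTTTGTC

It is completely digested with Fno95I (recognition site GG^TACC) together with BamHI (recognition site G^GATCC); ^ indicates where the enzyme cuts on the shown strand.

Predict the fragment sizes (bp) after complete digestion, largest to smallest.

Fno95I sites (GGTACC) start at positions 82, 145.
Fno95I cuts after base 2 of each site, so after positions 83, 146.
The BamHI site (GGATCC) starts at position 151.
BamHI cuts after the first base of each site, so after position 151.
Combined cut positions: 83, 146, 151.
Circular molecule, 3 cuts → 3 fragments:
  84–146 → 63 bp
  147–151 → 5 bp
  152–201 then 1–83 → 50 + 83 = 133 bp
Sorted largest to smallest: 133, 63, 5 bp.

133, 63, 5 bp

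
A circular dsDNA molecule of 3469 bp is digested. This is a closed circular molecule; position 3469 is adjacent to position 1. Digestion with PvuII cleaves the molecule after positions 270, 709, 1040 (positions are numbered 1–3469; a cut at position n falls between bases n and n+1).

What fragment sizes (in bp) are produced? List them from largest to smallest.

2699, 439, 331 bp

Circular molecule, 3 cuts → 3 fragments:
  709 − 270 = 439 bp
  1040 − 709 = 331 bp
  wrap: 3469 − 1040 + 270 = 2699 bp
Sorted largest to smallest: 2699, 439, 331 bp.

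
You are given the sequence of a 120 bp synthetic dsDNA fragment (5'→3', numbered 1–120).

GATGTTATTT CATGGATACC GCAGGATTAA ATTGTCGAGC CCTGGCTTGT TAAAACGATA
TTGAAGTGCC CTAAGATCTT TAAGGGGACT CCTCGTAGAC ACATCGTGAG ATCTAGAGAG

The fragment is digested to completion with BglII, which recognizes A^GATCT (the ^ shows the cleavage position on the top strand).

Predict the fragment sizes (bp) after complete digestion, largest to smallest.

BglII sites (AGATCT) start at positions 74, 109.
BglII cuts after the first base of each site, so after positions 74, 109.
Linear molecule, 2 cuts → 3 fragments:
  1–74 → 74 bp
  75–109 → 35 bp
  110–120 → 11 bp
Sorted largest to smallest: 74, 35, 11 bp.

74, 35, 11 bp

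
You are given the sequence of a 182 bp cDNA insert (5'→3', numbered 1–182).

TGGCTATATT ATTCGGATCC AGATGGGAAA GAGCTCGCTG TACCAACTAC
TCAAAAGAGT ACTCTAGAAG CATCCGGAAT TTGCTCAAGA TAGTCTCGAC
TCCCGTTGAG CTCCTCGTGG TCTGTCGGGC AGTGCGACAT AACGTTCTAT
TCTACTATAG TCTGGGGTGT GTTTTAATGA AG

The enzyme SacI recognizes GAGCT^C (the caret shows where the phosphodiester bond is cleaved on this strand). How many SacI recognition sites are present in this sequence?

GAGCTC occurs starting at positions 31, 108.
SacI cuts at 2 sites.

2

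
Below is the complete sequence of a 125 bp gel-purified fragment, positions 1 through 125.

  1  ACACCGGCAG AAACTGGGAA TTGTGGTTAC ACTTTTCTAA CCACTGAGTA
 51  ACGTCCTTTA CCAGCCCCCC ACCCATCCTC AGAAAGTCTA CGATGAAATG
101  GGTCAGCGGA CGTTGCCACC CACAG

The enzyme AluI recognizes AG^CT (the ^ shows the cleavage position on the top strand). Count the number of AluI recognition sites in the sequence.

0

No occurrence of AGCT is present in the sequence.
AluI does not cut: 0 sites.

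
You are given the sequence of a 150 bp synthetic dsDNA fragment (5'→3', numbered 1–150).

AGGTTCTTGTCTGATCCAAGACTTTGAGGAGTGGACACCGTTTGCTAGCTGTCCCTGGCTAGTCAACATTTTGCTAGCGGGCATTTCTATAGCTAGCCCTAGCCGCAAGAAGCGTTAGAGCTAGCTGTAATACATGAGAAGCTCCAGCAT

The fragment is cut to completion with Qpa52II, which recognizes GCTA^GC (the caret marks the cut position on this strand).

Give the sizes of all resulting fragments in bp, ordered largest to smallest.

47, 29, 28, 27, 19 bp

Qpa52II sites (GCTAGC) start at positions 44, 73, 92, 120.
Qpa52II cuts after base 4 of each site, so after positions 47, 76, 95, 123.
Linear molecule, 4 cuts → 5 fragments:
  1–47 → 47 bp
  48–76 → 29 bp
  77–95 → 19 bp
  96–123 → 28 bp
  124–150 → 27 bp
Sorted largest to smallest: 47, 29, 28, 27, 19 bp.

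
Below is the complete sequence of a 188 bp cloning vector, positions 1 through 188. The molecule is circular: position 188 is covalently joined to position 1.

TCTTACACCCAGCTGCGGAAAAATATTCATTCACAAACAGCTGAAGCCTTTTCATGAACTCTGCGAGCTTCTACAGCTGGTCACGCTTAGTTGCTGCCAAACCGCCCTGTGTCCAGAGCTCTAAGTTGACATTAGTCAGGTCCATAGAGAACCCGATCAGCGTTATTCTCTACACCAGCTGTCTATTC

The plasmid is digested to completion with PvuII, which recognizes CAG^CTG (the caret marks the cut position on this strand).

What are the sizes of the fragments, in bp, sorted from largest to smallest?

102, 36, 28, 22 bp

PvuII sites (CAGCTG) start at positions 10, 38, 74, 176.
PvuII cuts after base 3 of each site, so after positions 12, 40, 76, 178.
Circular molecule, 4 cuts → 4 fragments:
  13–40 → 28 bp
  41–76 → 36 bp
  77–178 → 102 bp
  179–188 then 1–12 → 10 + 12 = 22 bp
Sorted largest to smallest: 102, 36, 28, 22 bp.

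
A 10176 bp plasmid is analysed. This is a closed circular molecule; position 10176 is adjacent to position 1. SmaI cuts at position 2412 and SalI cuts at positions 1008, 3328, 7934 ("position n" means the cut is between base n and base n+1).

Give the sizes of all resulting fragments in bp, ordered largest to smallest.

4606, 3250, 1404, 916 bp

Combined cut positions (sorted): 1008, 2412, 3328, 7934.
Circular molecule, 4 cuts → 4 fragments:
  2412 − 1008 = 1404 bp
  3328 − 2412 = 916 bp
  7934 − 3328 = 4606 bp
  wrap: 10176 − 7934 + 1008 = 3250 bp
Sorted largest to smallest: 4606, 3250, 1404, 916 bp.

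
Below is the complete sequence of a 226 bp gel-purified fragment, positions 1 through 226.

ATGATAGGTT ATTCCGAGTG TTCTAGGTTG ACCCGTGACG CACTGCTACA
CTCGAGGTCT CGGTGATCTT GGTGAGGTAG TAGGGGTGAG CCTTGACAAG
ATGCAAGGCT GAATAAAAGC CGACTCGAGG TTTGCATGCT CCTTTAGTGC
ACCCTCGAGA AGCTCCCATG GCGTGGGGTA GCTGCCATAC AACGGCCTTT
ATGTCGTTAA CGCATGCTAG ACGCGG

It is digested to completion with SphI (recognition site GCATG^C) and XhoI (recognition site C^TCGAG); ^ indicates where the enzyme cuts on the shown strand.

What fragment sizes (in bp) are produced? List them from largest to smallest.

73, 62, 51, 16, 14, 10 bp

SphI sites (GCATGC) start at positions 134, 212.
SphI cuts after base 5 of each site (before the last base), so after positions 138, 216.
XhoI sites (CTCGAG) start at positions 51, 124, 154.
XhoI cuts after the first base of each site, so after positions 51, 124, 154.
Combined cut positions: 51, 124, 138, 154, 216.
Linear molecule, 5 cuts → 6 fragments:
  1–51 → 51 bp
  52–124 → 73 bp
  125–138 → 14 bp
  139–154 → 16 bp
  155–216 → 62 bp
  217–226 → 10 bp
Sorted largest to smallest: 73, 62, 51, 16, 14, 10 bp.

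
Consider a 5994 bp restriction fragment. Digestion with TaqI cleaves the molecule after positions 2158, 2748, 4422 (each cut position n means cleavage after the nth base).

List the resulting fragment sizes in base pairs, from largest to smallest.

2158, 1674, 1572, 590 bp

Linear molecule, 3 cuts → 4 fragments:
  2158 − 0 = 2158 bp
  2748 − 2158 = 590 bp
  4422 − 2748 = 1674 bp
  5994 − 4422 = 1572 bp
Sorted largest to smallest: 2158, 1674, 1572, 590 bp.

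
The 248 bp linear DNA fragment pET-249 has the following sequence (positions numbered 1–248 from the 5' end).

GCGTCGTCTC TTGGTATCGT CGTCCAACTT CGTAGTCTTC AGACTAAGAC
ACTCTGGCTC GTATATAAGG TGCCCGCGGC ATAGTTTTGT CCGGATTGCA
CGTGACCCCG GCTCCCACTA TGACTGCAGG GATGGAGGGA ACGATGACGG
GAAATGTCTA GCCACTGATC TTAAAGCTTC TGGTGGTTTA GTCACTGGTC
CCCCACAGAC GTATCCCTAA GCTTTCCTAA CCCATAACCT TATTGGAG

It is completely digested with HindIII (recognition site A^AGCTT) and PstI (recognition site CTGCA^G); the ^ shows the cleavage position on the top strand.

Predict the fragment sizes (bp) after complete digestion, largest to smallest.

HindIII sites (AAGCTT) start at positions 174, 219.
HindIII cuts after the first base of each site, so after positions 174, 219.
The PstI site (CTGCAG) starts at position 124.
PstI cuts after base 5 of each site (before the last base), so after position 128.
Combined cut positions: 128, 174, 219.
Linear molecule, 3 cuts → 4 fragments:
  1–128 → 128 bp
  129–174 → 46 bp
  175–219 → 45 bp
  220–248 → 29 bp
Sorted largest to smallest: 128, 46, 45, 29 bp.

128, 46, 45, 29 bp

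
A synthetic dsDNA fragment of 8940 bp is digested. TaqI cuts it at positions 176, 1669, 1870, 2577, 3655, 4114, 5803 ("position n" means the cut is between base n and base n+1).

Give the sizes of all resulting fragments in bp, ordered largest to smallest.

3137, 1689, 1493, 1078, 707, 459, 201, 176 bp

Linear molecule, 7 cuts → 8 fragments:
  176 − 0 = 176 bp
  1669 − 176 = 1493 bp
  1870 − 1669 = 201 bp
  2577 − 1870 = 707 bp
  3655 − 2577 = 1078 bp
  4114 − 3655 = 459 bp
  5803 − 4114 = 1689 bp
  8940 − 5803 = 3137 bp
Sorted largest to smallest: 3137, 1689, 1493, 1078, 707, 459, 201, 176 bp.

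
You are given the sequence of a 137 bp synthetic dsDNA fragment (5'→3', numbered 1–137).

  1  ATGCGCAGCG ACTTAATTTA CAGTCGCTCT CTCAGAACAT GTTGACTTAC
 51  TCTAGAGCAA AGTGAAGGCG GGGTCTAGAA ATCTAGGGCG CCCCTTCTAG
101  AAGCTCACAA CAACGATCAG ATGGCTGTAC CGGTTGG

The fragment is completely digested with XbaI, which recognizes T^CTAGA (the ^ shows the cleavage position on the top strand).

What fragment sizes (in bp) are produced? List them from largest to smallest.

51, 41, 23, 22 bp

XbaI sites (TCTAGA) start at positions 51, 74, 96.
XbaI cuts after the first base of each site, so after positions 51, 74, 96.
Linear molecule, 3 cuts → 4 fragments:
  1–51 → 51 bp
  52–74 → 23 bp
  75–96 → 22 bp
  97–137 → 41 bp
Sorted largest to smallest: 51, 41, 23, 22 bp.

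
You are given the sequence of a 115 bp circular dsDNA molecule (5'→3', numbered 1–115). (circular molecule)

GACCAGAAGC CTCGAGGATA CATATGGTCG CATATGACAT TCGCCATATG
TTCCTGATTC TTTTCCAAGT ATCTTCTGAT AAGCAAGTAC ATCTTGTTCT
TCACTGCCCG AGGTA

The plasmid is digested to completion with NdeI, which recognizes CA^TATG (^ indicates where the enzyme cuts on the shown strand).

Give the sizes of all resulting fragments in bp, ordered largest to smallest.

NdeI sites (CATATG) start at positions 21, 31, 45.
NdeI cuts after base 2 of each site, so after positions 22, 32, 46.
Circular molecule, 3 cuts → 3 fragments:
  23–32 → 10 bp
  33–46 → 14 bp
  47–115 then 1–22 → 69 + 22 = 91 bp
Sorted largest to smallest: 91, 14, 10 bp.

91, 14, 10 bp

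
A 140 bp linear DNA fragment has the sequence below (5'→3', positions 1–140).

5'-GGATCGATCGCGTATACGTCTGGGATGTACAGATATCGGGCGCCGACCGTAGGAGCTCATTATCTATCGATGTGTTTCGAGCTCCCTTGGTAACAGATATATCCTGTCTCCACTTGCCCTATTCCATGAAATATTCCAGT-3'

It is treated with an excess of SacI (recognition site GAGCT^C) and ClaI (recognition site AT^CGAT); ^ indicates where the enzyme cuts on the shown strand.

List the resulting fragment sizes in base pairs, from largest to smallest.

SacI sites (GAGCTC) start at positions 53, 79.
SacI cuts after base 5 of each site (before the last base), so after positions 57, 83.
ClaI sites (ATCGAT) start at positions 3, 66.
ClaI cuts after base 2 of each site, so after positions 4, 67.
Combined cut positions: 4, 57, 67, 83.
Linear molecule, 4 cuts → 5 fragments:
  1–4 → 4 bp
  5–57 → 53 bp
  58–67 → 10 bp
  68–83 → 16 bp
  84–140 → 57 bp
Sorted largest to smallest: 57, 53, 16, 10, 4 bp.

57, 53, 16, 10, 4 bp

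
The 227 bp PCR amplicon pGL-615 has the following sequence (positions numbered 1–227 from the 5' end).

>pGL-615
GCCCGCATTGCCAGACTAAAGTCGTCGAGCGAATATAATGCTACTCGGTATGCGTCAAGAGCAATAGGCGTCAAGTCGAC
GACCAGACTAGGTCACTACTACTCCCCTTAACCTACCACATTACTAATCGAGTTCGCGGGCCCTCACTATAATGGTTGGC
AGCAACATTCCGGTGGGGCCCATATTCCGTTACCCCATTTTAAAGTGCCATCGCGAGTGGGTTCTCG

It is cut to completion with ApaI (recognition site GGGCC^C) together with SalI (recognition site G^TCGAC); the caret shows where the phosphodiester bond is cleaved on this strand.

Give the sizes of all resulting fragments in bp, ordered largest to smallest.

75, 67, 47, 38 bp

ApaI sites (GGGCCC) start at positions 138, 176.
ApaI cuts after base 5 of each site (before the last base), so after positions 142, 180.
The SalI site (GTCGAC) starts at position 75.
SalI cuts after the first base of each site, so after position 75.
Combined cut positions: 75, 142, 180.
Linear molecule, 3 cuts → 4 fragments:
  1–75 → 75 bp
  76–142 → 67 bp
  143–180 → 38 bp
  181–227 → 47 bp
Sorted largest to smallest: 75, 67, 47, 38 bp.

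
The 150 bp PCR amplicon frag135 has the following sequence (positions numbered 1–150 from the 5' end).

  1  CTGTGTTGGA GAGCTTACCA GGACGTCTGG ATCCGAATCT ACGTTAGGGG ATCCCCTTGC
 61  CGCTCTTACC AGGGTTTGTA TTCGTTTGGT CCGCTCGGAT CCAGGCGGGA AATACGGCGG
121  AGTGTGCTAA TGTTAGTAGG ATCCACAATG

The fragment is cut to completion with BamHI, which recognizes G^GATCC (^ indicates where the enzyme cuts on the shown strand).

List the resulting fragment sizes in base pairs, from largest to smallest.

BamHI sites (GGATCC) start at positions 29, 49, 97, 139.
BamHI cuts after the first base of each site, so after positions 29, 49, 97, 139.
Linear molecule, 4 cuts → 5 fragments:
  1–29 → 29 bp
  30–49 → 20 bp
  50–97 → 48 bp
  98–139 → 42 bp
  140–150 → 11 bp
Sorted largest to smallest: 48, 42, 29, 20, 11 bp.

48, 42, 29, 20, 11 bp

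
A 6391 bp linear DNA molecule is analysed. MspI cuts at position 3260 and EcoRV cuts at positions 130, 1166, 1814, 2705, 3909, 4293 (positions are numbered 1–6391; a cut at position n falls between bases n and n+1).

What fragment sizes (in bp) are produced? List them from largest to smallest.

2098, 1036, 891, 649, 648, 555, 384, 130 bp

Combined cut positions (sorted): 130, 1166, 1814, 2705, 3260, 3909, 4293.
Linear molecule, 7 cuts → 8 fragments:
  130 − 0 = 130 bp
  1166 − 130 = 1036 bp
  1814 − 1166 = 648 bp
  2705 − 1814 = 891 bp
  3260 − 2705 = 555 bp
  3909 − 3260 = 649 bp
  4293 − 3909 = 384 bp
  6391 − 4293 = 2098 bp
Sorted largest to smallest: 2098, 1036, 891, 649, 648, 555, 384, 130 bp.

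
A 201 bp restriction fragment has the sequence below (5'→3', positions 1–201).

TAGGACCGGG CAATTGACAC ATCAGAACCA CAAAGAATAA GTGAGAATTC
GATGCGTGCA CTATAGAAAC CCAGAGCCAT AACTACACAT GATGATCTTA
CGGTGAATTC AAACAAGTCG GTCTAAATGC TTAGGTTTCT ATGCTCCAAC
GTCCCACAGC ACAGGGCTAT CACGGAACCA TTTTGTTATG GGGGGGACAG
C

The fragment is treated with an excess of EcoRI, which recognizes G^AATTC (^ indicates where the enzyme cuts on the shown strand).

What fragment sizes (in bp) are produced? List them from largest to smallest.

EcoRI sites (GAATTC) start at positions 45, 105.
EcoRI cuts after the first base of each site, so after positions 45, 105.
Linear molecule, 2 cuts → 3 fragments:
  1–45 → 45 bp
  46–105 → 60 bp
  106–201 → 96 bp
Sorted largest to smallest: 96, 60, 45 bp.

96, 60, 45 bp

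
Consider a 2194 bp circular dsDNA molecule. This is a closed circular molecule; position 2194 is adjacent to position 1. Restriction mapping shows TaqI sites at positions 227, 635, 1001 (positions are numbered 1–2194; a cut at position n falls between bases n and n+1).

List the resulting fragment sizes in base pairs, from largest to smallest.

Circular molecule, 3 cuts → 3 fragments:
  635 − 227 = 408 bp
  1001 − 635 = 366 bp
  wrap: 2194 − 1001 + 227 = 1420 bp
Sorted largest to smallest: 1420, 408, 366 bp.

1420, 408, 366 bp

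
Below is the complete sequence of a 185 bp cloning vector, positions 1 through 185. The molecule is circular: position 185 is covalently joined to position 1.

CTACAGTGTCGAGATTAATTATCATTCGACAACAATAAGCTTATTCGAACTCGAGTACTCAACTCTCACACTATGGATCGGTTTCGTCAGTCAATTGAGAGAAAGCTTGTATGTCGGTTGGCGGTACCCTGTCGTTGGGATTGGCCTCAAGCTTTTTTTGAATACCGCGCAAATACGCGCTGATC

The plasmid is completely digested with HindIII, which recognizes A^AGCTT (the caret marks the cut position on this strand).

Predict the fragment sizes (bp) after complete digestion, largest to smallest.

HindIII sites (AAGCTT) start at positions 37, 103, 149.
HindIII cuts after the first base of each site, so after positions 37, 103, 149.
Circular molecule, 3 cuts → 3 fragments:
  38–103 → 66 bp
  104–149 → 46 bp
  150–185 then 1–37 → 36 + 37 = 73 bp
Sorted largest to smallest: 73, 66, 46 bp.

73, 66, 46 bp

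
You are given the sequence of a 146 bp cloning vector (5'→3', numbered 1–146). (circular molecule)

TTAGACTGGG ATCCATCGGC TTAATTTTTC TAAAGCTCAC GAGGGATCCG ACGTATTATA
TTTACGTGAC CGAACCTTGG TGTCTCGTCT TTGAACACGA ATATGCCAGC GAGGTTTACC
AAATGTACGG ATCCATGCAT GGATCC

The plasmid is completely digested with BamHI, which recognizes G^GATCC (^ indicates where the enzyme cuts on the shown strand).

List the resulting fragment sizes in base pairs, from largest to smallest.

BamHI sites (GGATCC) start at positions 9, 44, 129, 141.
BamHI cuts after the first base of each site, so after positions 9, 44, 129, 141.
Circular molecule, 4 cuts → 4 fragments:
  10–44 → 35 bp
  45–129 → 85 bp
  130–141 → 12 bp
  142–146 then 1–9 → 5 + 9 = 14 bp
Sorted largest to smallest: 85, 35, 14, 12 bp.

85, 35, 14, 12 bp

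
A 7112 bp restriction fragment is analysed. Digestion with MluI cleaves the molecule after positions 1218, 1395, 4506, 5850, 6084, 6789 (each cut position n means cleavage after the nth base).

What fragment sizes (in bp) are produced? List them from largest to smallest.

3111, 1344, 1218, 705, 323, 234, 177 bp

Linear molecule, 6 cuts → 7 fragments:
  1218 − 0 = 1218 bp
  1395 − 1218 = 177 bp
  4506 − 1395 = 3111 bp
  5850 − 4506 = 1344 bp
  6084 − 5850 = 234 bp
  6789 − 6084 = 705 bp
  7112 − 6789 = 323 bp
Sorted largest to smallest: 3111, 1344, 1218, 705, 323, 234, 177 bp.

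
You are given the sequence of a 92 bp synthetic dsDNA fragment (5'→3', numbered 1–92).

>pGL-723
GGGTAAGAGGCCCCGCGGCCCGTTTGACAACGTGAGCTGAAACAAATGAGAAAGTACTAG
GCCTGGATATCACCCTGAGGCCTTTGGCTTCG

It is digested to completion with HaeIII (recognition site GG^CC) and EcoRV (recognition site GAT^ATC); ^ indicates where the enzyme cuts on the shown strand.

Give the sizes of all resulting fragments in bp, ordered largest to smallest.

43, 12, 12, 10, 8, 7 bp

HaeIII sites (GGCC) start at positions 9, 17, 60, 79.
HaeIII cuts after base 2 of each site, so after positions 10, 18, 61, 80.
The EcoRV site (GATATC) starts at position 66.
EcoRV cuts after base 3 of each site, so after position 68.
Combined cut positions: 10, 18, 61, 68, 80.
Linear molecule, 5 cuts → 6 fragments:
  1–10 → 10 bp
  11–18 → 8 bp
  19–61 → 43 bp
  62–68 → 7 bp
  69–80 → 12 bp
  81–92 → 12 bp
Sorted largest to smallest: 43, 12, 12, 10, 8, 7 bp.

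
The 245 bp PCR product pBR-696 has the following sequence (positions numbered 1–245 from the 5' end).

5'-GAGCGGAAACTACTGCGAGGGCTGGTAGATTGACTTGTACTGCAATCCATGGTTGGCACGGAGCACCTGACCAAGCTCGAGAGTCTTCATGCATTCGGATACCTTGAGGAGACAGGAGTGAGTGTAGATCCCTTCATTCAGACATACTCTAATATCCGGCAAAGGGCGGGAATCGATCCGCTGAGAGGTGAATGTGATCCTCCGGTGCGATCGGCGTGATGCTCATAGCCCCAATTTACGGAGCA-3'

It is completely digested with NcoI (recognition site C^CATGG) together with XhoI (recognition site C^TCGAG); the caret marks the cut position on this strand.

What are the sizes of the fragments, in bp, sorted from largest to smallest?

169, 47, 29 bp

The NcoI site (CCATGG) starts at position 47.
NcoI cuts after the first base of each site, so after position 47.
The XhoI site (CTCGAG) starts at position 76.
XhoI cuts after the first base of each site, so after position 76.
Combined cut positions: 47, 76.
Linear molecule, 2 cuts → 3 fragments:
  1–47 → 47 bp
  48–76 → 29 bp
  77–245 → 169 bp
Sorted largest to smallest: 169, 47, 29 bp.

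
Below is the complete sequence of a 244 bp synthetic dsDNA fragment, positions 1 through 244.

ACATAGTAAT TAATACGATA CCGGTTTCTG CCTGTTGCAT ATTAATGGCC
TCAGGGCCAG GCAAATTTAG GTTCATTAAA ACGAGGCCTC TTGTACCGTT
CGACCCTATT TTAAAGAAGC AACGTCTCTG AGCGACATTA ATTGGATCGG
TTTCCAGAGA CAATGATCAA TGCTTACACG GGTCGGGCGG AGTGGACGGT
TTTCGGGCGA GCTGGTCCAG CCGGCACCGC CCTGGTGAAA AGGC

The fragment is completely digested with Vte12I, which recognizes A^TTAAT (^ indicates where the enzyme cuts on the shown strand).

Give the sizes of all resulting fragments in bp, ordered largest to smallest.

Vte12I sites (ATTAAT) start at positions 9, 41, 137.
Vte12I cuts after the first base of each site, so after positions 9, 41, 137.
Linear molecule, 3 cuts → 4 fragments:
  1–9 → 9 bp
  10–41 → 32 bp
  42–137 → 96 bp
  138–244 → 107 bp
Sorted largest to smallest: 107, 96, 32, 9 bp.

107, 96, 32, 9 bp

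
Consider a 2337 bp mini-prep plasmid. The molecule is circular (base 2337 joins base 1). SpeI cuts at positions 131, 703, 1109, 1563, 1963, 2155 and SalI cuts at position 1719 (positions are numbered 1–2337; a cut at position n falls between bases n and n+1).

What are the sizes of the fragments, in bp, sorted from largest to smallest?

572, 454, 406, 313, 244, 192, 156 bp

Combined cut positions (sorted): 131, 703, 1109, 1563, 1719, 1963, 2155.
Circular molecule, 7 cuts → 7 fragments:
  703 − 131 = 572 bp
  1109 − 703 = 406 bp
  1563 − 1109 = 454 bp
  1719 − 1563 = 156 bp
  1963 − 1719 = 244 bp
  2155 − 1963 = 192 bp
  wrap: 2337 − 2155 + 131 = 313 bp
Sorted largest to smallest: 572, 454, 406, 313, 244, 192, 156 bp.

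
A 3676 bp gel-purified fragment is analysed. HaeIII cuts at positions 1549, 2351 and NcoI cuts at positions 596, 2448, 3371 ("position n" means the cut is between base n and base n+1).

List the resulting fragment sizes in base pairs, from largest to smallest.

953, 923, 802, 596, 305, 97 bp

Combined cut positions (sorted): 596, 1549, 2351, 2448, 3371.
Linear molecule, 5 cuts → 6 fragments:
  596 − 0 = 596 bp
  1549 − 596 = 953 bp
  2351 − 1549 = 802 bp
  2448 − 2351 = 97 bp
  3371 − 2448 = 923 bp
  3676 − 3371 = 305 bp
Sorted largest to smallest: 953, 923, 802, 596, 305, 97 bp.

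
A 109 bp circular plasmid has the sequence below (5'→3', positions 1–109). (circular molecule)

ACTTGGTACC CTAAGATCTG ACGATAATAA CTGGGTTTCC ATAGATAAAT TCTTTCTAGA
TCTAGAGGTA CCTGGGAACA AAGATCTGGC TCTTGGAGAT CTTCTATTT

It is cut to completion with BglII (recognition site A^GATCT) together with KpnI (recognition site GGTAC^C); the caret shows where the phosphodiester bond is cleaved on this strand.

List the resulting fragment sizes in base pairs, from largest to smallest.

44, 21, 15, 13, 11, 5 bp

BglII sites (AGATCT) start at positions 14, 58, 82, 97.
BglII cuts after the first base of each site, so after positions 14, 58, 82, 97.
KpnI sites (GGTACC) start at positions 5, 67.
KpnI cuts after base 5 of each site (before the last base), so after positions 9, 71.
Combined cut positions: 9, 14, 58, 71, 82, 97.
Circular molecule, 6 cuts → 6 fragments:
  10–14 → 5 bp
  15–58 → 44 bp
  59–71 → 13 bp
  72–82 → 11 bp
  83–97 → 15 bp
  98–109 then 1–9 → 12 + 9 = 21 bp
Sorted largest to smallest: 44, 21, 15, 13, 11, 5 bp.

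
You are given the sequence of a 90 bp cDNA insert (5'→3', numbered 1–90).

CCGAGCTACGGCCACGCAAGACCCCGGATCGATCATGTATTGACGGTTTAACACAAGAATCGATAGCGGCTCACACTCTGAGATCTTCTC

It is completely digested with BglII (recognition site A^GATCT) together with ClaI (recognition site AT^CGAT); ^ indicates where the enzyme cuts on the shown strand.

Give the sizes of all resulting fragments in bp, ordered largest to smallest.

The BglII site (AGATCT) starts at position 81.
BglII cuts after the first base of each site, so after position 81.
ClaI sites (ATCGAT) start at positions 28, 59.
ClaI cuts after base 2 of each site, so after positions 29, 60.
Combined cut positions: 29, 60, 81.
Linear molecule, 3 cuts → 4 fragments:
  1–29 → 29 bp
  30–60 → 31 bp
  61–81 → 21 bp
  82–90 → 9 bp
Sorted largest to smallest: 31, 29, 21, 9 bp.

31, 29, 21, 9 bp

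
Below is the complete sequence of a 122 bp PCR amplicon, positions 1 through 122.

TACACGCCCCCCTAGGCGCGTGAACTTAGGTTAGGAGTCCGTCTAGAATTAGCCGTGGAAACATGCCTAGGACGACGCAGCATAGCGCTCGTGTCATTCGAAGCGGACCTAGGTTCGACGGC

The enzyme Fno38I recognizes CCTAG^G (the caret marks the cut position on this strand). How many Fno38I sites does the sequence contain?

CCTAGG occurs starting at positions 11, 66, 108.
Fno38I cuts at 3 sites.

3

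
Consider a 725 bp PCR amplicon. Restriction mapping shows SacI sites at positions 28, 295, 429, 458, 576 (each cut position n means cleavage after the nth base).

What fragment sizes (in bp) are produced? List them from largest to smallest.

Linear molecule, 5 cuts → 6 fragments:
  28 − 0 = 28 bp
  295 − 28 = 267 bp
  429 − 295 = 134 bp
  458 − 429 = 29 bp
  576 − 458 = 118 bp
  725 − 576 = 149 bp
Sorted largest to smallest: 267, 149, 134, 118, 29, 28 bp.

267, 149, 134, 118, 29, 28 bp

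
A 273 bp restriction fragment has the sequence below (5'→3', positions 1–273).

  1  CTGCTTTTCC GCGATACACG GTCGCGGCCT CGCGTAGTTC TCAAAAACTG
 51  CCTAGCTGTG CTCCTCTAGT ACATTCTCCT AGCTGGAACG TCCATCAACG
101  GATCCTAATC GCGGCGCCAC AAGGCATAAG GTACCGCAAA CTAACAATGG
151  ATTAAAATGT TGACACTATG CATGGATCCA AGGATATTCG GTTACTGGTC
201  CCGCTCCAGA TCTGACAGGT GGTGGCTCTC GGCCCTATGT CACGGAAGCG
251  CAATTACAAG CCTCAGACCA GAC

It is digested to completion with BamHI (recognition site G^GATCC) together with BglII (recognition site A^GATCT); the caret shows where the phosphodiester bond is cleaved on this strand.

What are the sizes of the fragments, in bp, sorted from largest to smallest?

BamHI sites (GGATCC) start at positions 100, 174.
BamHI cuts after the first base of each site, so after positions 100, 174.
The BglII site (AGATCT) starts at position 208.
BglII cuts after the first base of each site, so after position 208.
Combined cut positions: 100, 174, 208.
Linear molecule, 3 cuts → 4 fragments:
  1–100 → 100 bp
  101–174 → 74 bp
  175–208 → 34 bp
  209–273 → 65 bp
Sorted largest to smallest: 100, 74, 65, 34 bp.

100, 74, 65, 34 bp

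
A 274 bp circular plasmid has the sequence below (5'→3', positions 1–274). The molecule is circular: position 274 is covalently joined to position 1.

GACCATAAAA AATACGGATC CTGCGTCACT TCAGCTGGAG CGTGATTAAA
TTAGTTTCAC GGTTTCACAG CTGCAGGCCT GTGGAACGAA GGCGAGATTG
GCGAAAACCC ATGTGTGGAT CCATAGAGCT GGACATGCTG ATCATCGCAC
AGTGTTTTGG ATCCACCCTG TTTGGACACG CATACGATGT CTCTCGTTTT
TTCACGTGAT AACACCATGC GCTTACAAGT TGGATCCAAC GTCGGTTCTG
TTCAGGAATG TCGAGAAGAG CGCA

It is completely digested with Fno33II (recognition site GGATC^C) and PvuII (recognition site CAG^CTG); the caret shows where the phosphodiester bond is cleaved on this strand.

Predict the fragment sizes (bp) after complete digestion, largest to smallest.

73, 58, 51, 42, 36, 14 bp

Fno33II sites (GGATCC) start at positions 16, 117, 159, 232.
Fno33II cuts after base 5 of each site (before the last base), so after positions 20, 121, 163, 236.
PvuII sites (CAGCTG) start at positions 32, 68.
PvuII cuts after base 3 of each site, so after positions 34, 70.
Combined cut positions: 20, 34, 70, 121, 163, 236.
Circular molecule, 6 cuts → 6 fragments:
  21–34 → 14 bp
  35–70 → 36 bp
  71–121 → 51 bp
  122–163 → 42 bp
  164–236 → 73 bp
  237–274 then 1–20 → 38 + 20 = 58 bp
Sorted largest to smallest: 73, 58, 51, 42, 36, 14 bp.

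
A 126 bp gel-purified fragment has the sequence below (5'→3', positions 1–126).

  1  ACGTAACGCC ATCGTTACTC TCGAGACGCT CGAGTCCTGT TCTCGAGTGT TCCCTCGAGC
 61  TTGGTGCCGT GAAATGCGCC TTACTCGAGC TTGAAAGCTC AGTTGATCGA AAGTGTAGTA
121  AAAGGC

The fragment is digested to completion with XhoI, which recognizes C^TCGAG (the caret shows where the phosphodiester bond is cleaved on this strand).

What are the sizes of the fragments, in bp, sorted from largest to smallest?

42, 30, 20, 13, 12, 9 bp

XhoI sites (CTCGAG) start at positions 20, 29, 42, 54, 84.
XhoI cuts after the first base of each site, so after positions 20, 29, 42, 54, 84.
Linear molecule, 5 cuts → 6 fragments:
  1–20 → 20 bp
  21–29 → 9 bp
  30–42 → 13 bp
  43–54 → 12 bp
  55–84 → 30 bp
  85–126 → 42 bp
Sorted largest to smallest: 42, 30, 20, 13, 12, 9 bp.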